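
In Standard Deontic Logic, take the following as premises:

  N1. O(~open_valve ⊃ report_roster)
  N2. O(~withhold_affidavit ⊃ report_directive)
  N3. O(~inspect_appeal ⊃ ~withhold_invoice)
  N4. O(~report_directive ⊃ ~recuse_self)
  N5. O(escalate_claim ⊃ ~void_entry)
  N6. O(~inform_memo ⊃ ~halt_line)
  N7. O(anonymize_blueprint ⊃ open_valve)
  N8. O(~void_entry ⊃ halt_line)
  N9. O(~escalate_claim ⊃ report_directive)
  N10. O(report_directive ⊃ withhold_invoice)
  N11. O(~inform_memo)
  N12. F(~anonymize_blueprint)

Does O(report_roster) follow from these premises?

No

Premise 1 is O(~open_valve ⊃ report_roster), but O(~open_valve) is not derivable from the premises, so it does not yield O(report_roster).
No other premise forces O(report_roster). An ideal world satisfying every premise can still have report_roster false, so O(report_roster) is not derivable.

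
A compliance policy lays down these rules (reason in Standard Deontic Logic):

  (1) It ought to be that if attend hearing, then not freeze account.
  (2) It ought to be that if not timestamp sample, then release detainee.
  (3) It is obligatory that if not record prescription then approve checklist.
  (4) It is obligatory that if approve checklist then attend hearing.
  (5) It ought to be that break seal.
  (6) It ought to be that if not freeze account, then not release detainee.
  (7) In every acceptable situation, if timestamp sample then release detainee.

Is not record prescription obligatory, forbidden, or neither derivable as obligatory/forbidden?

Premises 2 and 7 are O(¬timestamp_sample → release_detainee) and O(timestamp_sample → release_detainee); every ideal world satisfies ¬timestamp_sample or timestamp_sample, so in either case release_detainee holds — hence O(release_detainee).
The contrapositive of premise 6 (O(¬freeze_account → ¬release_detainee)) is O(release_detainee → freeze_account), and O(release_detainee) is already established, so O(freeze_account).
Premise 1, O(attend_hearing → ¬freeze_account), contraposes to O(freeze_account → ¬attend_hearing); with O(freeze_account) we get O(¬attend_hearing).
Premise 4, O(approve_checklist → attend_hearing), contraposes to O(¬attend_hearing → ¬approve_checklist); with O(¬attend_hearing) we get O(¬approve_checklist).
Premise 3 is O(¬record_prescription → approve_checklist); contrapositively O(¬approve_checklist → record_prescription). Since O(¬approve_checklist) holds, K gives O(record_prescription).
Premise 5 does not contribute to this derivation.
Thus O(record_prescription), which is F(¬record_prescription): ¬record_prescription is forbidden.

Forbidden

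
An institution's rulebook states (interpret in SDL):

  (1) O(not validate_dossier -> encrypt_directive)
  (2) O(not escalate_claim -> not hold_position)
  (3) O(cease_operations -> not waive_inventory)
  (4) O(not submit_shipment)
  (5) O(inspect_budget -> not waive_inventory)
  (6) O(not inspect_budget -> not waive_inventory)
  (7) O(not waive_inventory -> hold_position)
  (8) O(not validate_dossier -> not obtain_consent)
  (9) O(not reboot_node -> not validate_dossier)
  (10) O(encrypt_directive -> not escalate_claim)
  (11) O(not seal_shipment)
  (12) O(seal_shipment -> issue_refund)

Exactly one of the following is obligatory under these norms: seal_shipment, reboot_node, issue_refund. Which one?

reboot_node

Premises 6 and 5 cover both cases: O(not inspect_budget -> not waive_inventory) and O(inspect_budget -> not waive_inventory). Since not inspect_budget ∨ inspect_budget is a tautology, O(not waive_inventory) follows.
With premise 7, O(not waive_inventory -> hold_position), the K-axiom yields O(hold_position).
Premise 2, O(not escalate_claim -> not hold_position), contraposes to O(hold_position -> escalate_claim); with O(hold_position) we get O(escalate_claim).
The contrapositive of premise 10 (O(encrypt_directive -> not escalate_claim)) is O(escalate_claim -> not encrypt_directive), and O(escalate_claim) is already established, so O(not encrypt_directive).
Premise 1 is O(not validate_dossier -> encrypt_directive); contrapositively O(not encrypt_directive -> validate_dossier). Since O(not encrypt_directive) holds, K gives O(validate_dossier).
Premise 9, O(not reboot_node -> not validate_dossier), contraposes to O(validate_dossier -> reboot_node); with O(validate_dossier) we get O(reboot_node).
So O(reboot_node) holds — reboot_node is obligatory. None of the other listed options is made obligatory by any chain of premises.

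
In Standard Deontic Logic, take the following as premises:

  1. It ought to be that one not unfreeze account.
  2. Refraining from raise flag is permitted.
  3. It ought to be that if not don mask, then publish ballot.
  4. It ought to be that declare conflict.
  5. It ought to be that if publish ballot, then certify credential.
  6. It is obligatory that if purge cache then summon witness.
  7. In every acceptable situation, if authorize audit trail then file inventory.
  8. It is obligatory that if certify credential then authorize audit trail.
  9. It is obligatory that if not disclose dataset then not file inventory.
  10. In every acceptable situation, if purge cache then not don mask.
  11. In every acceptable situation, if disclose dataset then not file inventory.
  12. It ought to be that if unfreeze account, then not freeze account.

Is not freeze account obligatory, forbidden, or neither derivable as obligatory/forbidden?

Premise 12 is O(unfreeze_account → ¬freeze_account), but O(unfreeze_account) is not derivable from the premises, so it does not yield O(¬freeze_account).
No premise or chain of K-axiom applications forces O(¬freeze_account), and none forces O(freeze_account). So ¬freeze_account is neither obligatory nor forbidden under these norms.

Neither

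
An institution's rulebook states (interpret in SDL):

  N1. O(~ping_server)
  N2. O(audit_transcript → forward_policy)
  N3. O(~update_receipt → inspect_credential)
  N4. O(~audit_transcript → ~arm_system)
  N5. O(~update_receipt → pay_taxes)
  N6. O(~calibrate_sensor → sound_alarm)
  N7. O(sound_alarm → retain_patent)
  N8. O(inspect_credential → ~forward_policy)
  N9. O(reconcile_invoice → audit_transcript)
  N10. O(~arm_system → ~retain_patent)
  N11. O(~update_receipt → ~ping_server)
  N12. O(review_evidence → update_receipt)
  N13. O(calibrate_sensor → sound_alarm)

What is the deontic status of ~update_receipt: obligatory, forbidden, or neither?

By case analysis on ~calibrate_sensor: premise 6 gives O(~calibrate_sensor → sound_alarm) and premise 13 gives O(calibrate_sensor → sound_alarm), so O(sound_alarm) either way.
From O(sound_alarm) and premise 7, O(sound_alarm → retain_patent), we obtain O(retain_patent).
Premise 10, O(~arm_system → ~retain_patent), contraposes to O(retain_patent → arm_system); with O(retain_patent) we get O(arm_system).
The contrapositive of premise 4 (O(~audit_transcript → ~arm_system)) is O(arm_system → audit_transcript), and O(arm_system) is already established, so O(audit_transcript).
With premise 2, O(audit_transcript → forward_policy), the K-axiom yields O(forward_policy).
Premise 8, O(inspect_credential → ~forward_policy), contraposes to O(forward_policy → ~inspect_credential); with O(forward_policy) we get O(~inspect_credential).
Premise 3, O(~update_receipt → inspect_credential), contraposes to O(~inspect_credential → update_receipt); with O(~inspect_credential) we get O(update_receipt).
Premises 1, 5, 9, 11, 12 do not contribute to this derivation.
Thus O(update_receipt), which is F(~update_receipt): ~update_receipt is forbidden.

Forbidden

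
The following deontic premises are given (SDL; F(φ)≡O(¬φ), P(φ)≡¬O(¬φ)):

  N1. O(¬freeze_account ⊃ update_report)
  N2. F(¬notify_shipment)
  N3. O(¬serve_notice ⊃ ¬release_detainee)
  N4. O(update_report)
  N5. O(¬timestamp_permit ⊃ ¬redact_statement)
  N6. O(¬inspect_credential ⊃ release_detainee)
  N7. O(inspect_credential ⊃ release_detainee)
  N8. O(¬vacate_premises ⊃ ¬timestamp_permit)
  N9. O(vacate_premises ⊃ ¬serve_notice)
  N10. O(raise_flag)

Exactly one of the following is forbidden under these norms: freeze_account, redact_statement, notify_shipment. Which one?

redact_statement

By case analysis on inspect_credential: premise 7 gives O(inspect_credential ⊃ release_detainee) and premise 6 gives O(¬inspect_credential ⊃ release_detainee), so O(release_detainee) either way.
The contrapositive of premise 3 (O(¬serve_notice ⊃ ¬release_detainee)) is O(release_detainee ⊃ serve_notice), and O(release_detainee) is already established, so O(serve_notice).
The contrapositive of premise 9 (O(vacate_premises ⊃ ¬serve_notice)) is O(serve_notice ⊃ ¬vacate_premises), and O(serve_notice) is already established, so O(¬vacate_premises).
Applying K to premise 8 (O(¬vacate_premises ⊃ ¬timestamp_permit)) and O(¬vacate_premises) yields O(¬timestamp_permit).
From O(¬timestamp_permit) and premise 5, O(¬timestamp_permit ⊃ ¬redact_statement), we obtain O(¬redact_statement).
So O(¬redact_statement) holds, i.e. redact_statement is forbidden. None of the other listed options is forbidden under the premises.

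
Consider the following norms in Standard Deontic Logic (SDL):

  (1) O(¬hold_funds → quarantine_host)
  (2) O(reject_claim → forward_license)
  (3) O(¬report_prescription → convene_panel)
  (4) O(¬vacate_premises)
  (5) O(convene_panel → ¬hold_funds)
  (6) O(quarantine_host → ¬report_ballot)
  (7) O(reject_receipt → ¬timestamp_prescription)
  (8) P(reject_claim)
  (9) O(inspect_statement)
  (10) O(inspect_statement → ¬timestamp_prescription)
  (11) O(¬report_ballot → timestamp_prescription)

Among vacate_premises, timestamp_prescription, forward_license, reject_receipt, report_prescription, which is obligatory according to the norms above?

Premise 9 gives O(inspect_statement).
Applying K to premise 10 (O(inspect_statement → ¬timestamp_prescription)) and O(inspect_statement) yields O(¬timestamp_prescription).
Premise 11, O(¬report_ballot → timestamp_prescription), contraposes to O(¬timestamp_prescription → report_ballot); with O(¬timestamp_prescription) we get O(report_ballot).
Premise 6, O(quarantine_host → ¬report_ballot), contraposes to O(report_ballot → ¬quarantine_host); with O(report_ballot) we get O(¬quarantine_host).
Premise 1, O(¬hold_funds → quarantine_host), contraposes to O(¬quarantine_host → hold_funds); with O(¬quarantine_host) we get O(hold_funds).
Premise 5, O(convene_panel → ¬hold_funds), contraposes to O(hold_funds → ¬convene_panel); with O(hold_funds) we get O(¬convene_panel).
Premise 3 is O(¬report_prescription → convene_panel); contrapositively O(¬convene_panel → report_prescription). Since O(¬convene_panel) holds, K gives O(report_prescription).
So O(report_prescription) holds — report_prescription is obligatory. None of the other listed options is made obligatory by any chain of premises.

report_prescription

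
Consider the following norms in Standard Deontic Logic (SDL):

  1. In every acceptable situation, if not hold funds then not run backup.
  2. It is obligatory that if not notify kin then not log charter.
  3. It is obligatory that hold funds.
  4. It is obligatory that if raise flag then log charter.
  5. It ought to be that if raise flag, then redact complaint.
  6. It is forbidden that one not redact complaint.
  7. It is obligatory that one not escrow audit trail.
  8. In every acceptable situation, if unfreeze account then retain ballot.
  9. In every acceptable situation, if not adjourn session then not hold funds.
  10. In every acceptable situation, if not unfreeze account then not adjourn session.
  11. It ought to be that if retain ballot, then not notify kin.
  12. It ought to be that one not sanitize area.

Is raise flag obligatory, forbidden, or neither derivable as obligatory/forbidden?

Forbidden

Premise 3 states O(hold_funds) outright.
The contrapositive of premise 9 (O(¬adjourn_session → ¬hold_funds)) is O(hold_funds → adjourn_session), and O(hold_funds) is already established, so O(adjourn_session).
The contrapositive of premise 10 (O(¬unfreeze_account → ¬adjourn_session)) is O(adjourn_session → unfreeze_account), and O(adjourn_session) is already established, so O(unfreeze_account).
Premise 8 is O(unfreeze_account → retain_ballot); since O(unfreeze_account), deontic closure gives O(retain_ballot).
Premise 11 is O(retain_ballot → ¬notify_kin); since O(retain_ballot), deontic closure gives O(¬notify_kin).
With premise 2, O(¬notify_kin → ¬log_charter), the K-axiom yields O(¬log_charter).
The contrapositive of premise 4 (O(raise_flag → log_charter)) is O(¬log_charter → ¬raise_flag), and O(¬log_charter) is already established, so O(¬raise_flag).
Premises 1, 5, 6, 7, 12 do not contribute to this derivation.
Thus O(¬raise_flag), which is F(raise_flag): raise_flag is forbidden.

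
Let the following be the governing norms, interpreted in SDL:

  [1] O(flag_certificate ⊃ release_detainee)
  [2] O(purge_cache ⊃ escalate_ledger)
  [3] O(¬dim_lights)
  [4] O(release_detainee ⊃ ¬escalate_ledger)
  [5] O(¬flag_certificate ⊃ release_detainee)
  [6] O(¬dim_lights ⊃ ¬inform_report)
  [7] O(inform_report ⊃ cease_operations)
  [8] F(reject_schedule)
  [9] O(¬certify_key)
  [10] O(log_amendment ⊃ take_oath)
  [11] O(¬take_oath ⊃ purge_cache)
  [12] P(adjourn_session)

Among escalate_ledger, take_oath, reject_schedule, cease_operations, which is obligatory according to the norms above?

By case analysis on ¬flag_certificate: premise 5 gives O(¬flag_certificate ⊃ release_detainee) and premise 1 gives O(flag_certificate ⊃ release_detainee), so O(release_detainee) either way.
From O(release_detainee) and premise 4, O(release_detainee ⊃ ¬escalate_ledger), we obtain O(¬escalate_ledger).
Premise 2, O(purge_cache ⊃ escalate_ledger), contraposes to O(¬escalate_ledger ⊃ ¬purge_cache); with O(¬escalate_ledger) we get O(¬purge_cache).
The contrapositive of premise 11 (O(¬take_oath ⊃ purge_cache)) is O(¬purge_cache ⊃ take_oath), and O(¬purge_cache) is already established, so O(take_oath).
So O(take_oath) holds — take_oath is obligatory. None of the other listed options is made obligatory by any chain of premises.

take_oath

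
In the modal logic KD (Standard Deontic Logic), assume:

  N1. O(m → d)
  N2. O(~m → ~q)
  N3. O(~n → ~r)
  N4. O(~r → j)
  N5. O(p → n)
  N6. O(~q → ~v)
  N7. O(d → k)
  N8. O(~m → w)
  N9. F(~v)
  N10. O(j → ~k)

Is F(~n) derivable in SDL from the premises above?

F(~v) at premise 9 means O(v).
The contrapositive of premise 6 (O(~q → ~v)) is O(v → q), and O(v) is already established, so O(q).
Premise 2, O(~m → ~q), contraposes to O(q → m); with O(q) we get O(m).
Applying K to premise 1 (O(m → d)) and O(m) yields O(d).
Premise 7 is O(d → k); since O(d), deontic closure gives O(k).
The contrapositive of premise 10 (O(j → ~k)) is O(k → ~j), and O(k) is already established, so O(~j).
Premise 4, O(~r → j), contraposes to O(~j → r); with O(~j) we get O(r).
Premise 3 is O(~n → ~r); contrapositively O(r → n). Since O(r) holds, K gives O(n).
Premises 5, 8 do not contribute to this derivation.
So O(n) holds, i.e. F(~n). The claim follows.

Yes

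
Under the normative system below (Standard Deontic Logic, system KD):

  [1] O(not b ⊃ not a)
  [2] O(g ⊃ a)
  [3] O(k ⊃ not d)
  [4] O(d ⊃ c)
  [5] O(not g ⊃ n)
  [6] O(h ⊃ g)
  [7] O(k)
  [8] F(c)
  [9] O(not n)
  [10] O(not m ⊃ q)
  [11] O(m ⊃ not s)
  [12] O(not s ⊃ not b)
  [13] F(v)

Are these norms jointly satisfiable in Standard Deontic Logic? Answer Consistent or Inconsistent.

Premise 4 is O(d ⊃ c), but O(d) is not derivable from the premises, so it does not yield O(c).
So O(c) is not derivable, and the apparent clash with O(not c) does not arise.
A world satisfying every obligation exists (e.g. a=true, b=true, c=false, d=false, g=true, h=false, k=true, m=false, n=false, q=true, s=true, v=false); no atom is both obligatory and forbidden, so the set is consistent.

Consistent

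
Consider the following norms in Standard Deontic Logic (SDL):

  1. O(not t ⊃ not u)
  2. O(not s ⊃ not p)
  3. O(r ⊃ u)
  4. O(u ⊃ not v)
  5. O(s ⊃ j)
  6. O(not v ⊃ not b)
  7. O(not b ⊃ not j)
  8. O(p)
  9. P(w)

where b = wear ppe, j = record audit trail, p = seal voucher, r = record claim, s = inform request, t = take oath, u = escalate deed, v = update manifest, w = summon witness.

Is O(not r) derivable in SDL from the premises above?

Premise 8 states O(p) outright.
Premise 2 is O(not s ⊃ not p); contrapositively O(p ⊃ s). Since O(p) holds, K gives O(s).
Premise 5 is O(s ⊃ j); since O(s), deontic closure gives O(j).
Premise 7, O(not b ⊃ not j), contraposes to O(j ⊃ b); with O(j) we get O(b).
Premise 6, O(not v ⊃ not b), contraposes to O(b ⊃ v); with O(b) we get O(v).
Premise 4 is O(u ⊃ not v); contrapositively O(v ⊃ not u). Since O(v) holds, K gives O(not u).
Premise 3 is O(r ⊃ u); contrapositively O(not u ⊃ not r). Since O(not u) holds, K gives O(not r).
Premises 1, 9 do not contribute to this derivation.
So O(not r) follows.

Yes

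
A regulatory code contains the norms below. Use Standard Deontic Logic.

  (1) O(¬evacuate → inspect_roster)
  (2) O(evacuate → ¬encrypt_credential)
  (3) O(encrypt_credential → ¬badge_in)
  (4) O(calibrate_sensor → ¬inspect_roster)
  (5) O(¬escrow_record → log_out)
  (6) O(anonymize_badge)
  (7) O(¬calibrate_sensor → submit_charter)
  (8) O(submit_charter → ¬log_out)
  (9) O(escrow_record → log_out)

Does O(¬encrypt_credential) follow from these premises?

Premises 9 and 5 cover both cases: O(escrow_record → log_out) and O(¬escrow_record → log_out). Since escrow_record ∨ ¬escrow_record is a tautology, O(log_out) follows.
Premise 8 is O(submit_charter → ¬log_out); contrapositively O(log_out → ¬submit_charter). Since O(log_out) holds, K gives O(¬submit_charter).
The contrapositive of premise 7 (O(¬calibrate_sensor → submit_charter)) is O(¬submit_charter → calibrate_sensor), and O(¬submit_charter) is already established, so O(calibrate_sensor).
With premise 4, O(calibrate_sensor → ¬inspect_roster), the K-axiom yields O(¬inspect_roster).
The contrapositive of premise 1 (O(¬evacuate → inspect_roster)) is O(¬inspect_roster → evacuate), and O(¬inspect_roster) is already established, so O(evacuate).
With premise 2, O(evacuate → ¬encrypt_credential), the K-axiom yields O(¬encrypt_credential).
Premises 3, 6 do not contribute to this derivation.
So O(¬encrypt_credential) follows.

Yes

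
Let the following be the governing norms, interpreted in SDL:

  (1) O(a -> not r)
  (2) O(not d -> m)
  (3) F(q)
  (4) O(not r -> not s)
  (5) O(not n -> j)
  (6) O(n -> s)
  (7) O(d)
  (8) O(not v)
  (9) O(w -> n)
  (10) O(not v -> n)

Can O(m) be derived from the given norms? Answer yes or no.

No

Premise 2 is O(not d -> m), but O(not d) is not derivable from the premises, so it does not yield O(m).
No other premise forces O(m). An ideal world satisfying every premise can still have m false, so O(m) is not derivable.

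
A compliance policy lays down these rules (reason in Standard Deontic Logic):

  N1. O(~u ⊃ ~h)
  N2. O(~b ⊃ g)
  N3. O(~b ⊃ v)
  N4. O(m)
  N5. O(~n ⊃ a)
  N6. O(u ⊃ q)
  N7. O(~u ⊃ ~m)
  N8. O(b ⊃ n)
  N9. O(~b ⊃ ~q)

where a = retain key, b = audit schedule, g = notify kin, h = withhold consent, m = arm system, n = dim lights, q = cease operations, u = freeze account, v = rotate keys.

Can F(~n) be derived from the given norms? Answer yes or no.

Yes

Premise 4 states O(m) outright.
Premise 7, O(~u ⊃ ~m), contraposes to O(m ⊃ u); with O(m) we get O(u).
Premise 6 is O(u ⊃ q); since O(u), deontic closure gives O(q).
The contrapositive of premise 9 (O(~b ⊃ ~q)) is O(q ⊃ b), and O(q) is already established, so O(b).
From O(b) and premise 8, O(b ⊃ n), we obtain O(n).
Premises 1, 2, 3, 5 do not contribute to this derivation.
So O(n) holds, i.e. F(~n). The claim follows.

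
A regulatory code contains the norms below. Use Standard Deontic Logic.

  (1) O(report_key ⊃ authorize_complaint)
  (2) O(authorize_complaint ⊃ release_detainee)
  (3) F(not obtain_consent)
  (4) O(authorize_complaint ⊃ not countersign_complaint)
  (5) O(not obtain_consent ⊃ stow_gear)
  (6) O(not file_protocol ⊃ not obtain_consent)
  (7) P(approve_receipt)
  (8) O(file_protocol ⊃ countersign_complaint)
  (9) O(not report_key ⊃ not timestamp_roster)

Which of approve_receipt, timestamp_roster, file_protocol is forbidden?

F(not obtain_consent) at premise 3 means O(obtain_consent).
The contrapositive of premise 6 (O(not file_protocol ⊃ not obtain_consent)) is O(obtain_consent ⊃ file_protocol), and O(obtain_consent) is already established, so O(file_protocol).
With premise 8, O(file_protocol ⊃ countersign_complaint), the K-axiom yields O(countersign_complaint).
Premise 4 is O(authorize_complaint ⊃ not countersign_complaint); contrapositively O(countersign_complaint ⊃ not authorize_complaint). Since O(countersign_complaint) holds, K gives O(not authorize_complaint).
The contrapositive of premise 1 (O(report_key ⊃ authorize_complaint)) is O(not authorize_complaint ⊃ not report_key), and O(not authorize_complaint) is already established, so O(not report_key).
With premise 9, O(not report_key ⊃ not timestamp_roster), the K-axiom yields O(not timestamp_roster).
So O(not timestamp_roster) holds, i.e. timestamp_roster is forbidden. None of the other listed options is forbidden under the premises.

timestamp_roster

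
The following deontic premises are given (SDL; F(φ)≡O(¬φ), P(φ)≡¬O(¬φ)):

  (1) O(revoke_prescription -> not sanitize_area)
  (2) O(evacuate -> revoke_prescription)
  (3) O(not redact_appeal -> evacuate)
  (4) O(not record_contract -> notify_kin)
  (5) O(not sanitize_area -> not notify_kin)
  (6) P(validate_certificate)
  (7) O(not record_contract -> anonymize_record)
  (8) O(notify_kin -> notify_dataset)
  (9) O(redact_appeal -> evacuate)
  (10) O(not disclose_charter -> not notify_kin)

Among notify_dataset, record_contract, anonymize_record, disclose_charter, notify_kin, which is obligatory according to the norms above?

By case analysis on redact_appeal: premise 9 gives O(redact_appeal -> evacuate) and premise 3 gives O(not redact_appeal -> evacuate), so O(evacuate) either way.
With premise 2, O(evacuate -> revoke_prescription), the K-axiom yields O(revoke_prescription).
Applying K to premise 1 (O(revoke_prescription -> not sanitize_area)) and O(revoke_prescription) yields O(not sanitize_area).
From O(not sanitize_area) and premise 5, O(not sanitize_area -> not notify_kin), we obtain O(not notify_kin).
The contrapositive of premise 4 (O(not record_contract -> notify_kin)) is O(not notify_kin -> record_contract), and O(not notify_kin) is already established, so O(record_contract).
So O(record_contract) holds — record_contract is obligatory. None of the other listed options is made obligatory by any chain of premises.

record_contract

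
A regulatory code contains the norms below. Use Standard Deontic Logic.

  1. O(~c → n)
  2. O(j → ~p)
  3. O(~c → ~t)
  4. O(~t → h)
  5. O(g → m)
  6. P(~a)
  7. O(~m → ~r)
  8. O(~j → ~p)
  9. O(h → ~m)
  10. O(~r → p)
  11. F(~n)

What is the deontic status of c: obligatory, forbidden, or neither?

Obligatory

Premises 2 and 8 are O(j → ~p) and O(~j → ~p); every ideal world satisfies j or ~j, so in either case ~p holds — hence O(~p).
The contrapositive of premise 10 (O(~r → p)) is O(~p → r), and O(~p) is already established, so O(r).
The contrapositive of premise 7 (O(~m → ~r)) is O(r → m), and O(r) is already established, so O(m).
Premise 9 is O(h → ~m); contrapositively O(m → ~h). Since O(m) holds, K gives O(~h).
Premise 4, O(~t → h), contraposes to O(~h → t); with O(~h) we get O(t).
The contrapositive of premise 3 (O(~c → ~t)) is O(t → c), and O(t) is already established, so O(c).
Premises 1, 5, 6, 11 do not contribute to this derivation.
Hence c is obligatory.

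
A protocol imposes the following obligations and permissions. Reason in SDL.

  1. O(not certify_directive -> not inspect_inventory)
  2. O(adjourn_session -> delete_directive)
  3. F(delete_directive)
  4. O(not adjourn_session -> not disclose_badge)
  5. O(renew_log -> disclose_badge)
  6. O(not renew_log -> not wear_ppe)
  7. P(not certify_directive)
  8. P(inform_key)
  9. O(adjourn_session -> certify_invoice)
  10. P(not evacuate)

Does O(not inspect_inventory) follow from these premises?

Premise 1 is O(not certify_directive -> not inspect_inventory), but O(not certify_directive) is not derivable from the premises (the permission P(not certify_directive) asserts only not O(certify_directive), not O(not certify_directive)), so it does not yield O(not inspect_inventory).
No other premise forces O(not inspect_inventory). An ideal world satisfying every premise can still have not inspect_inventory false, so O(not inspect_inventory) is not derivable.

No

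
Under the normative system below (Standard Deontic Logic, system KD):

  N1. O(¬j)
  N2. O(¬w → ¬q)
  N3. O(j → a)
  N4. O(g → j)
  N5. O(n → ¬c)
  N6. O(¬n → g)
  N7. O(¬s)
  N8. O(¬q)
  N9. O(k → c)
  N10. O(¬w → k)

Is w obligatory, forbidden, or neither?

Obligatory

From premise 1 we have O(¬j).
Premise 4, O(g → j), contraposes to O(¬j → ¬g); with O(¬j) we get O(¬g).
Premise 6, O(¬n → g), contraposes to O(¬g → n); with O(¬g) we get O(n).
With premise 5, O(n → ¬c), the K-axiom yields O(¬c).
Premise 9 is O(k → c); contrapositively O(¬c → ¬k). Since O(¬c) holds, K gives O(¬k).
Premise 10 is O(¬w → k); contrapositively O(¬k → w). Since O(¬k) holds, K gives O(w).
Premises 2, 3, 7, 8 do not contribute to this derivation.
Hence w is obligatory.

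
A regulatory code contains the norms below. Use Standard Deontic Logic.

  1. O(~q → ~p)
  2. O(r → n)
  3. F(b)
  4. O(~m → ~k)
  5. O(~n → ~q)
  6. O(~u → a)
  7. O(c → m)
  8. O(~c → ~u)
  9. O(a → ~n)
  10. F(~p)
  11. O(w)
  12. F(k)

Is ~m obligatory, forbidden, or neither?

F(~p) at premise 10 means O(p).
Premise 1 is O(~q → ~p); contrapositively O(p → q). Since O(p) holds, K gives O(q).
Premise 5, O(~n → ~q), contraposes to O(q → n); with O(q) we get O(n).
Premise 9, O(a → ~n), contraposes to O(n → ~a); with O(n) we get O(~a).
The contrapositive of premise 6 (O(~u → a)) is O(~a → u), and O(~a) is already established, so O(u).
The contrapositive of premise 8 (O(~c → ~u)) is O(u → c), and O(u) is already established, so O(c).
Applying K to premise 7 (O(c → m)) and O(c) yields O(m).
Premises 2, 3, 4, 11, 12 do not contribute to this derivation.
Thus O(m), which is F(~m): ~m is forbidden.

Forbidden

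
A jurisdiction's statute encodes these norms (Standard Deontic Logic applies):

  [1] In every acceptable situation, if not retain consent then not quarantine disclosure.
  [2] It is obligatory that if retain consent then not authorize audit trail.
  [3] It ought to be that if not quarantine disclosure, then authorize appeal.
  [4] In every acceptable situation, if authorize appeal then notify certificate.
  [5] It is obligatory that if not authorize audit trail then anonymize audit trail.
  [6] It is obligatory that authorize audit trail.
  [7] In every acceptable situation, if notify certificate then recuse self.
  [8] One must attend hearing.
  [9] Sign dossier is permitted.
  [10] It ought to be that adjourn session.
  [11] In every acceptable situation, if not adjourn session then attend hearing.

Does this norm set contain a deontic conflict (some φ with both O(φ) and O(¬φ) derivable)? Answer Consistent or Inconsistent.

Consistent

Premise 11 is O(¬adjourn_session → attend_hearing); even if O(attend_hearing) held, inferring O(¬adjourn_session) would be affirming the consequent — invalid.
So O(¬adjourn_session) is not derivable, and the apparent clash with O(adjourn_session) does not arise.
A world satisfying every obligation exists (e.g. adjourn_session=true, anonymize_audit_trail=false, attend_hearing=true, authorize_appeal=true, authorize_audit_trail=true, notify_certificate=true, quarantine_disclosure=false, recuse_self=true, retain_consent=false, sign_dossier=false); no atom is both obligatory and forbidden, so the set is consistent.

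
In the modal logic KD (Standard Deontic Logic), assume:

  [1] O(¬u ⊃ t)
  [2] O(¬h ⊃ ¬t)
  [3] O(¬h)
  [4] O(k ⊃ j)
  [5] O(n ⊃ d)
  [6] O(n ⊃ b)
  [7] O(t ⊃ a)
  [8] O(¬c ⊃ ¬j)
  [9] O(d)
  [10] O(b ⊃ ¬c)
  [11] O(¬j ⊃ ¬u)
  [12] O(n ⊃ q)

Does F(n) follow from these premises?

From premise 3 we have O(¬h).
Applying K to premise 2 (O(¬h ⊃ ¬t)) and O(¬h) yields O(¬t).
The contrapositive of premise 1 (O(¬u ⊃ t)) is O(¬t ⊃ u), and O(¬t) is already established, so O(u).
Premise 11 is O(¬j ⊃ ¬u); contrapositively O(u ⊃ j). Since O(u) holds, K gives O(j).
Premise 8 is O(¬c ⊃ ¬j); contrapositively O(j ⊃ c). Since O(j) holds, K gives O(c).
Premise 10, O(b ⊃ ¬c), contraposes to O(c ⊃ ¬b); with O(c) we get O(¬b).
The contrapositive of premise 6 (O(n ⊃ b)) is O(¬b ⊃ ¬n), and O(¬b) is already established, so O(¬n).
Premises 4, 5, 7, 9, 12 do not contribute to this derivation.
So O(¬n) holds, i.e. F(n). The claim follows.

Yes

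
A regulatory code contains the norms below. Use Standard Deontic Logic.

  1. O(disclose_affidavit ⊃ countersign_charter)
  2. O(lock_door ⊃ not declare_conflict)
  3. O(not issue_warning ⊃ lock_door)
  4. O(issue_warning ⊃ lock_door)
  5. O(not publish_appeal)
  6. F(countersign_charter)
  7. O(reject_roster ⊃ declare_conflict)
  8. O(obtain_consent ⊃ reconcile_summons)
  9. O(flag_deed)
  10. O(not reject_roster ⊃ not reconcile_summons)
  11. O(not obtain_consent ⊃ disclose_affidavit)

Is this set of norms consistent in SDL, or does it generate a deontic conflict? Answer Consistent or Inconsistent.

By case analysis on issue_warning: premise 4 gives O(issue_warning ⊃ lock_door) and premise 3 gives O(not issue_warning ⊃ lock_door), so O(lock_door) either way.
Premise 2 is O(lock_door ⊃ not declare_conflict); since O(lock_door), deontic closure gives O(not declare_conflict).
Premise 7, O(reject_roster ⊃ declare_conflict), contraposes to O(not declare_conflict ⊃ not reject_roster); with O(not declare_conflict) we get O(not reject_roster).
Applying K to premise 10 (O(not reject_roster ⊃ not reconcile_summons)) and O(not reject_roster) yields O(not reconcile_summons).
The contrapositive of premise 8 (O(obtain_consent ⊃ reconcile_summons)) is O(not reconcile_summons ⊃ not obtain_consent), and O(not reconcile_summons) is already established, so O(not obtain_consent).
Premise 11 is O(not obtain_consent ⊃ disclose_affidavit); since O(not obtain_consent), deontic closure gives O(disclose_affidavit).
Premise 1 is O(disclose_affidavit ⊃ countersign_charter); since O(disclose_affidavit), deontic closure gives O(countersign_charter).
Yet premise 6 is F(countersign_charter), i.e. O(not countersign_charter).
We now have both O(countersign_charter) and O(not countersign_charter) — countersign_charter is simultaneously obligatory and forbidden, violating the D-axiom.

Inconsistent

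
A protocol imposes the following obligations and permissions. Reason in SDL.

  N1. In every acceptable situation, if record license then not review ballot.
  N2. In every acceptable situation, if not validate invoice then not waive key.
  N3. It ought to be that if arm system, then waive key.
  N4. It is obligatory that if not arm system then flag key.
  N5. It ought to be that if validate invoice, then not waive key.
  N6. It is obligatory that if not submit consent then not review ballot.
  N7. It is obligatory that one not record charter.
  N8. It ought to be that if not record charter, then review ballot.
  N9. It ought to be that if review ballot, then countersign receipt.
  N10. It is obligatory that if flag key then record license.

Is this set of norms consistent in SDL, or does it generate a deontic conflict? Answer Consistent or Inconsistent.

Inconsistent

By case analysis on ¬validate_invoice: premise 2 gives O(¬validate_invoice → ¬waive_key) and premise 5 gives O(validate_invoice → ¬waive_key), so O(¬waive_key) either way.
Premise 3, O(arm_system → waive_key), contraposes to O(¬waive_key → ¬arm_system); with O(¬waive_key) we get O(¬arm_system).
With premise 4, O(¬arm_system → flag_key), the K-axiom yields O(flag_key).
Applying K to premise 10 (O(flag_key → record_license)) and O(flag_key) yields O(record_license).
Applying K to premise 1 (O(record_license → ¬review_ballot)) and O(record_license) yields O(¬review_ballot).
The contrapositive of premise 8 (O(¬record_charter → review_ballot)) is O(¬review_ballot → record_charter), and O(¬review_ballot) is already established, so O(record_charter).
Yet premise 7 states O(¬record_charter).
We now have both O(record_charter) and O(¬record_charter) — record_charter is simultaneously obligatory and forbidden, violating the D-axiom.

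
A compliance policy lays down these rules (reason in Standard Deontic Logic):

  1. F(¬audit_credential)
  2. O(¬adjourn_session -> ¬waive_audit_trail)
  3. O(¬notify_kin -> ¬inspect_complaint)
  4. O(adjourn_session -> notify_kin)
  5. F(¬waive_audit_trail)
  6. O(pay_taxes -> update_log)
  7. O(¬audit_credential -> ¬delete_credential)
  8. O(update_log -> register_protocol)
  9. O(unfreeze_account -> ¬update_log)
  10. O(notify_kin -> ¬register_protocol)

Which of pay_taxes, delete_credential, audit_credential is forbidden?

pay_taxes

Premise 5 is F(¬waive_audit_trail), i.e. O(waive_audit_trail).
Premise 2, O(¬adjourn_session -> ¬waive_audit_trail), contraposes to O(waive_audit_trail -> adjourn_session); with O(waive_audit_trail) we get O(adjourn_session).
Premise 4 is O(adjourn_session -> notify_kin); since O(adjourn_session), deontic closure gives O(notify_kin).
From O(notify_kin) and premise 10, O(notify_kin -> ¬register_protocol), we obtain O(¬register_protocol).
Premise 8, O(update_log -> register_protocol), contraposes to O(¬register_protocol -> ¬update_log); with O(¬register_protocol) we get O(¬update_log).
The contrapositive of premise 6 (O(pay_taxes -> update_log)) is O(¬update_log -> ¬pay_taxes), and O(¬update_log) is already established, so O(¬pay_taxes).
So O(¬pay_taxes) holds, i.e. pay_taxes is forbidden. None of the other listed options is forbidden under the premises.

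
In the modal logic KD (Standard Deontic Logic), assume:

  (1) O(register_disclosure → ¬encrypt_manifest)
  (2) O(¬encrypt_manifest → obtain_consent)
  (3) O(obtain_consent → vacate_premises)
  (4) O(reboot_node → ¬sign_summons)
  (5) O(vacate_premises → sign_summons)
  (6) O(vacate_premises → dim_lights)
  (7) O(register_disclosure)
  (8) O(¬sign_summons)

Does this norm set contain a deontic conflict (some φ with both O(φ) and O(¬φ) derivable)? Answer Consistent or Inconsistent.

Inconsistent

Premise 8 states O(¬sign_summons) outright.
The contrapositive of premise 5 (O(vacate_premises → sign_summons)) is O(¬sign_summons → ¬vacate_premises), and O(¬sign_summons) is already established, so O(¬vacate_premises).
Premise 3, O(obtain_consent → vacate_premises), contraposes to O(¬vacate_premises → ¬obtain_consent); with O(¬vacate_premises) we get O(¬obtain_consent).
Premise 2, O(¬encrypt_manifest → obtain_consent), contraposes to O(¬obtain_consent → encrypt_manifest); with O(¬obtain_consent) we get O(encrypt_manifest).
The contrapositive of premise 1 (O(register_disclosure → ¬encrypt_manifest)) is O(encrypt_manifest → ¬register_disclosure), and O(encrypt_manifest) is already established, so O(¬register_disclosure).
Yet premise 7 states O(register_disclosure).
We now have both O(¬register_disclosure) and O(register_disclosure) — register_disclosure is simultaneously obligatory and forbidden, violating the D-axiom.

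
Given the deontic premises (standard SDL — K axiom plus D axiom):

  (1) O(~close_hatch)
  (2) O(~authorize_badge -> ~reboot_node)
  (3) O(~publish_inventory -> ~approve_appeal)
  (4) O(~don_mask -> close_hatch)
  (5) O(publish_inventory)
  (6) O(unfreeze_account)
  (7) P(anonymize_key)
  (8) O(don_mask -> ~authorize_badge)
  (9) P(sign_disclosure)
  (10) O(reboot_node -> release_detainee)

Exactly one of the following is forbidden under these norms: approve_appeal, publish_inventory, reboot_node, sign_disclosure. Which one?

reboot_node

Premise 1 states O(~close_hatch) outright.
Premise 4 is O(~don_mask -> close_hatch); contrapositively O(~close_hatch -> don_mask). Since O(~close_hatch) holds, K gives O(don_mask).
Applying K to premise 8 (O(don_mask -> ~authorize_badge)) and O(don_mask) yields O(~authorize_badge).
From O(~authorize_badge) and premise 2, O(~authorize_badge -> ~reboot_node), we obtain O(~reboot_node).
So O(~reboot_node) holds, i.e. reboot_node is forbidden. None of the other listed options is forbidden under the premises.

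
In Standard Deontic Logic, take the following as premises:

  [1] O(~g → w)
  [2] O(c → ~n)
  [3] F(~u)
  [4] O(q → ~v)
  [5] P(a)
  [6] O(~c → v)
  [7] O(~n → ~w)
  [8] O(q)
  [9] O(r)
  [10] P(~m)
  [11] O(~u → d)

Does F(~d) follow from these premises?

No

Premise 11 is O(~u → d), but O(~u) is not derivable from the premises, so it does not yield O(d).
No other premise forces O(d). An ideal world satisfying every premise can still have ~d true, so F(~d) is not derivable.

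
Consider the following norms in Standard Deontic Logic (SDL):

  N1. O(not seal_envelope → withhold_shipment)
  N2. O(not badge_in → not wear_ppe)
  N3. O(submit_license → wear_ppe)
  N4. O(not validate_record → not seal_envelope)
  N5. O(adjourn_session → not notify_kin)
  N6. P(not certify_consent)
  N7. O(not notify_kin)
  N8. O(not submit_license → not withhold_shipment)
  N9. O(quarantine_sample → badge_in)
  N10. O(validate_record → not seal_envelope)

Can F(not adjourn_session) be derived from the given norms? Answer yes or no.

No

Premise 5 is O(adjourn_session → not notify_kin); even if O(not notify_kin) held, inferring O(adjourn_session) would be affirming the consequent — invalid.
No other premise forces O(adjourn_session). An ideal world satisfying every premise can still have not adjourn_session true, so F(not adjourn_session) is not derivable.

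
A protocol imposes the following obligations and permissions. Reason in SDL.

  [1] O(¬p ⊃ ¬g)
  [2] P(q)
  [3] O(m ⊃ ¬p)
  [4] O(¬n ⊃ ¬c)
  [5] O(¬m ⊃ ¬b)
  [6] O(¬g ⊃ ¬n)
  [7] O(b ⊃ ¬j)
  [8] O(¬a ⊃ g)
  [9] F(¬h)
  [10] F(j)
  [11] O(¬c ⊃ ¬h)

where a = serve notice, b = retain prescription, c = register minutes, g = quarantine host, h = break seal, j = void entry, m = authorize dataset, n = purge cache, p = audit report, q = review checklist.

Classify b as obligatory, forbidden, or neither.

Forbidden

Premise 9, F(¬h), is equivalent to O(h).
Premise 11, O(¬c ⊃ ¬h), contraposes to O(h ⊃ c); with O(h) we get O(c).
Premise 4, O(¬n ⊃ ¬c), contraposes to O(c ⊃ n); with O(c) we get O(n).
Premise 6 is O(¬g ⊃ ¬n); contrapositively O(n ⊃ g). Since O(n) holds, K gives O(g).
Premise 1 is O(¬p ⊃ ¬g); contrapositively O(g ⊃ p). Since O(g) holds, K gives O(p).
The contrapositive of premise 3 (O(m ⊃ ¬p)) is O(p ⊃ ¬m), and O(p) is already established, so O(¬m).
From O(¬m) and premise 5, O(¬m ⊃ ¬b), we obtain O(¬b).
Premises 2, 7, 8, 10 do not contribute to this derivation.
Thus O(¬b), which is F(b): b is forbidden.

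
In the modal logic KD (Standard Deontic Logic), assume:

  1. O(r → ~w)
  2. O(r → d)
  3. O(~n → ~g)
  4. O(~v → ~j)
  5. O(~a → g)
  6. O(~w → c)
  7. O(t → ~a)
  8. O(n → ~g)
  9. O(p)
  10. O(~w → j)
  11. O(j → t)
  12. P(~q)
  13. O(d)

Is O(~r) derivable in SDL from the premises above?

Yes

Premises 8 and 3 cover both cases: O(n → ~g) and O(~n → ~g). Since n ∨ ~n is a tautology, O(~g) follows.
Premise 5, O(~a → g), contraposes to O(~g → a); with O(~g) we get O(a).
The contrapositive of premise 7 (O(t → ~a)) is O(a → ~t), and O(a) is already established, so O(~t).
Premise 11 is O(j → t); contrapositively O(~t → ~j). Since O(~t) holds, K gives O(~j).
Premise 10 is O(~w → j); contrapositively O(~j → w). Since O(~j) holds, K gives O(w).
Premise 1, O(r → ~w), contraposes to O(w → ~r); with O(w) we get O(~r).
Premises 2, 4, 6, 9, 12, 13 do not contribute to this derivation.
So O(~r) follows.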